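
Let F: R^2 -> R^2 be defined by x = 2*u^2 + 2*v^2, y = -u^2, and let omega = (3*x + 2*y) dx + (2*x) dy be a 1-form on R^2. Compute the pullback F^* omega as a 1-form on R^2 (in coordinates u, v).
F^* omega = (8*u*(u^2 + 2*v^2)) du + (16*u^2*v + 24*v^3) dv

Using F^*(f dg) = (f ∘ F) d(g ∘ F), substitute each coordinate x_i by F_i(u, v) in f_i, and replace dx_i by d F_i = (∂F_i/∂u) du + (∂F_i/∂v) dv.
  For the x component: f_1(F) = 4*u^2 + 6*v^2; d F_1 = (4*u) du + (4*v) dv
  For the y component: f_2(F) = 4*u^2 + 4*v^2; d F_2 = (-2*u) du + (0) dv
Combining and collecting du, dv coefficients:
  coeff of du: 8*u*(u^2 + 2*v^2)
  coeff of dv: 16*u^2*v + 24*v^3
F^* omega = (8*u*(u^2 + 2*v^2)) du + (16*u^2*v + 24*v^3) dv.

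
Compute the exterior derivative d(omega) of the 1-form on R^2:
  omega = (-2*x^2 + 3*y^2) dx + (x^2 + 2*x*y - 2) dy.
d(omega) = (2*x - 4*y) dx ∧ dy

For a 1-form omega = sum_i f_i dx_i, the exterior derivative is
  d(omega) = sum_{i < j} (∂f_j/∂x_i - ∂f_i/∂x_j) dx_i ∧ dx_j.
  coefficient of dx ∧ dy: ∂f_2/∂x - ∂f_1/∂y = ∂(x^2 + 2*x*y - 2)/∂x - ∂(-2*x^2 + 3*y^2)/∂y = 2*x - 4*y
Assembling: d(omega) = (2*x - 4*y) dx ∧ dy.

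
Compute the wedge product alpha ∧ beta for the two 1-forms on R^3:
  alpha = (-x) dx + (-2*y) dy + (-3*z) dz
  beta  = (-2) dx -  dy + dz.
alpha ∧ beta = (x - 4*y) dx ∧ dy + (-x - 6*z) dx ∧ dz + (-2*y - 3*z) dy ∧ dz

Distribute the wedge, using dx_i ∧ dx_j = -dx_j ∧ dx_i and dx_i ∧ dx_i = 0. For each pair (i, j) with i < j, the coefficient of dx_i ∧ dx_j in alpha ∧ beta is (alpha_i * beta_j - alpha_j * beta_i). Collecting: alpha ∧ beta = (x - 4*y) dx ∧ dy + (-x - 6*z) dx ∧ dz + (-2*y - 3*z) dy ∧ dz.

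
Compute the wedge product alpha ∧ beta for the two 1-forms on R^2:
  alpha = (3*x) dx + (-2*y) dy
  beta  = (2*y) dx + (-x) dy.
alpha ∧ beta = (-3*x^2 + 4*y^2) dx ∧ dy

Distribute the wedge, using dx_i ∧ dx_j = -dx_j ∧ dx_i and dx_i ∧ dx_i = 0. For each pair (i, j) with i < j, the coefficient of dx_i ∧ dx_j in alpha ∧ beta is (alpha_i * beta_j - alpha_j * beta_i). Collecting: alpha ∧ beta = (-3*x^2 + 4*y^2) dx ∧ dy.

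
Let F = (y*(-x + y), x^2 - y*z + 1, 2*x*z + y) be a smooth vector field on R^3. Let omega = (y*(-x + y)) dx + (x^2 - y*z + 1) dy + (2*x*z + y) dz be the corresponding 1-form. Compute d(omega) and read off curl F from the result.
d(omega) = (y + 1) dy ∧ dz + (-2*z) dz ∧ dx + (3*x - 2*y) dx ∧ dy; curl F = (y + 1, -2*z, 3*x - 2*y)

d omega = sum_{i<j} (∂f_j/∂x_i - ∂f_i/∂x_j) dx_i ∧ dx_j. Under the identification (dy ∧ dz, dz ∧ dx, dx ∧ dy) ↔ (e_x, e_y, e_z), the coefficients are exactly the components of curl F. Compute:
  ∂R/∂y - ∂Q/∂z = (1) - (-y) = y + 1
  ∂P/∂z - ∂R/∂x = (0) - (2*z) = -2*z
  ∂Q/∂x - ∂P/∂y = (2*x) - (-x + 2*y) = 3*x - 2*y.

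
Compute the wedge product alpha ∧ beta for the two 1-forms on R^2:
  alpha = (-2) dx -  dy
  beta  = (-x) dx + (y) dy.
alpha ∧ beta = (-x - 2*y) dx ∧ dy

Distribute the wedge, using dx_i ∧ dx_j = -dx_j ∧ dx_i and dx_i ∧ dx_i = 0. For each pair (i, j) with i < j, the coefficient of dx_i ∧ dx_j in alpha ∧ beta is (alpha_i * beta_j - alpha_j * beta_i). Collecting: alpha ∧ beta = (-x - 2*y) dx ∧ dy.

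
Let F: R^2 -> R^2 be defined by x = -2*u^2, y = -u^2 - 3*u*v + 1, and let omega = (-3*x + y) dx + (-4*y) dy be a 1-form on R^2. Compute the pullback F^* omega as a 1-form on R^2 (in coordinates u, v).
F^* omega = (-28*u^3 - 24*u^2*v - 36*u*v^2 + 4*u + 12*v) du + (12*u*(-u^2 - 3*u*v + 1)) dv

Using F^*(f dg) = (f ∘ F) d(g ∘ F), substitute each coordinate x_i by F_i(u, v) in f_i, and replace dx_i by d F_i = (∂F_i/∂u) du + (∂F_i/∂v) dv.
  For the x component: f_1(F) = 5*u^2 - 3*u*v + 1; d F_1 = (-4*u) du + (0) dv
  For the y component: f_2(F) = 4*u^2 + 12*u*v - 4; d F_2 = (-2*u - 3*v) du + (-3*u) dv
Combining and collecting du, dv coefficients:
  coeff of du: -28*u^3 - 24*u^2*v - 36*u*v^2 + 4*u + 12*v
  coeff of dv: 12*u*(-u^2 - 3*u*v + 1)
F^* omega = (-28*u^3 - 24*u^2*v - 36*u*v^2 + 4*u + 12*v) du + (12*u*(-u^2 - 3*u*v + 1)) dv.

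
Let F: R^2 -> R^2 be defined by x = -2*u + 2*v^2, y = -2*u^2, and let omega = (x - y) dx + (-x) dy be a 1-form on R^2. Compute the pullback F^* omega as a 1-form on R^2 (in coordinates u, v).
F^* omega = (-12*u^2 + 8*u*v^2 + 4*u - 4*v^2) du + (8*v*(u^2 - u + v^2)) dv

Using F^*(f dg) = (f ∘ F) d(g ∘ F), substitute each coordinate x_i by F_i(u, v) in f_i, and replace dx_i by d F_i = (∂F_i/∂u) du + (∂F_i/∂v) dv.
  For the x component: f_1(F) = 2*u^2 - 2*u + 2*v^2; d F_1 = (-2) du + (4*v) dv
  For the y component: f_2(F) = 2*u - 2*v^2; d F_2 = (-4*u) du + (0) dv
Combining and collecting du, dv coefficients:
  coeff of du: -12*u^2 + 8*u*v^2 + 4*u - 4*v^2
  coeff of dv: 8*v*(u^2 - u + v^2)
F^* omega = (-12*u^2 + 8*u*v^2 + 4*u - 4*v^2) du + (8*v*(u^2 - u + v^2)) dv.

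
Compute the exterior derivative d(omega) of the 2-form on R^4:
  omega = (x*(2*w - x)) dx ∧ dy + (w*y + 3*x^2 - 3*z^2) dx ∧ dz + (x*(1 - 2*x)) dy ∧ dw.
d(omega) = (1 - 2*x) dx ∧ dy ∧ dw + (-w) dx ∧ dy ∧ dz + (y) dx ∧ dz ∧ dw

For a 2-form omega = sum_{i<j} g_{ij} dx_i ∧ dx_j, the exterior derivative is
  d(omega) = sum_{i<j} d(g_{ij}) ∧ dx_i ∧ dx_j = sum_{i<j, k} (∂g_{ij}/∂x_k) dx_k ∧ dx_i ∧ dx_j.
Expand each term, using dx_k ∧ dx_i ∧ dx_j = sgn(permutation) dx_{(a)} ∧ dx_{(b)} ∧ dx_{(c)} with (a < b < c) sorted:
  d(x*(2*w - x)) includes (∂/∂w)(x*(2*w - x)) dw = (2*x) dw, which multiplied by dx ∧ dy gives (2*x) dx ∧ dy ∧ dw
  d(w*y + 3*x^2 - 3*z^2) includes (∂/∂y)(w*y + 3*x^2 - 3*z^2) dy = (w) dy, which multiplied by dx ∧ dz gives (-w) dx ∧ dy ∧ dz
  d(w*y + 3*x^2 - 3*z^2) includes (∂/∂w)(w*y + 3*x^2 - 3*z^2) dw = (y) dw, which multiplied by dx ∧ dz gives (y) dx ∧ dz ∧ dw
  d(x*(1 - 2*x)) includes (∂/∂x)(x*(1 - 2*x)) dx = (1 - 4*x) dx, which multiplied by dy ∧ dw gives (1 - 4*x) dx ∧ dy ∧ dw
Collecting like 3-forms: d(omega) = (1 - 2*x) dx ∧ dy ∧ dw + (-w) dx ∧ dy ∧ dz + (y) dx ∧ dz ∧ dw.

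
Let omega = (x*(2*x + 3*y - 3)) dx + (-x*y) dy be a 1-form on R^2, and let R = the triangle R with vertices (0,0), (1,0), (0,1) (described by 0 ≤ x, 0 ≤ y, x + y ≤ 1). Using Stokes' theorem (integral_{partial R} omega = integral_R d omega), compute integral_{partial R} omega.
integral_(partial R) omega = -2/3

Stokes: integral_partial_R omega = integral_R d omega with d omega = (∂Q/∂x - ∂P/∂y) dx ∧ dy.
  ∂Q/∂x = -y
  ∂P/∂y = 3*x
  integrand = ∂Q/∂x - ∂P/∂y = -3*x - y.
Integrating over R: integral_0^1 integral_0^{1-x} (-3*x - y) dy dx = -2/3.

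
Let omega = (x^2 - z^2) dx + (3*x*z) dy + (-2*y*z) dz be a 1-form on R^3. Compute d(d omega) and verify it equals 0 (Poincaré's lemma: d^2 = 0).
d(d omega) = 0

Step 1: d omega = sum_{i<j} (∂f_j/∂x_i - ∂f_i/∂x_j) dx_i ∧ dx_j:
  coeff of dx ∧ dy: 3*z
  coeff of dx ∧ dz: 2*z
  coeff of dy ∧ dz: -3*x - 2*z
Step 2: Apply d again to each 2-form coefficient. The only possible 3-form in R^3 is dx ∧ dy ∧ dz, with coefficient
  ∂(coeff of dy∧dz)/∂x - ∂(coeff of dx∧dz)/∂y + ∂(coeff of dx∧dy)/∂z
  = ∂/∂x (-3*x - 2*z) - ∂/∂y (2*z) + ∂/∂z (3*z).
Each of these terms simplifies to sums of mixed partials that cancel in pairs. The result is 0 (by equality of mixed partials for smooth functions — Schwarz / Clairaut).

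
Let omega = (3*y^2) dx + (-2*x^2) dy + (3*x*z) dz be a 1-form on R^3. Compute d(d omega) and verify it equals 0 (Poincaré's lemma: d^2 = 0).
d(d omega) = 0

Step 1: d omega = sum_{i<j} (∂f_j/∂x_i - ∂f_i/∂x_j) dx_i ∧ dx_j:
  coeff of dx ∧ dy: -4*x - 6*y
  coeff of dx ∧ dz: 3*z
  coeff of dy ∧ dz: 0
Step 2: Apply d again to each 2-form coefficient. The only possible 3-form in R^3 is dx ∧ dy ∧ dz, with coefficient
  ∂(coeff of dy∧dz)/∂x - ∂(coeff of dx∧dz)/∂y + ∂(coeff of dx∧dy)/∂z
  = ∂/∂x (0) - ∂/∂y (3*z) + ∂/∂z (-4*x - 6*y).
Each of these terms simplifies to sums of mixed partials that cancel in pairs. The result is 0 (by equality of mixed partials for smooth functions — Schwarz / Clairaut).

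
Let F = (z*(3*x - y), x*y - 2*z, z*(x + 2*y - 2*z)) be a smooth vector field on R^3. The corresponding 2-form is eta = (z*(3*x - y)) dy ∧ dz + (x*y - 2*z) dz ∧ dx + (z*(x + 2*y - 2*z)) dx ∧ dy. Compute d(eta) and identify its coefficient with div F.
d(eta) = (2*x + 2*y - z) dx ∧ dy ∧ dz; div F = 2*x + 2*y - z

For a 2-form in R^3 of the form above, applying d gives a 3-form with coefficient ∂P/∂x + ∂Q/∂y + ∂R/∂z:
  ∂P/∂x = 3*z
  ∂Q/∂y = x
  ∂R/∂z = x + 2*y - 4*z
Sum = 2*x + 2*y - z, which is exactly div F.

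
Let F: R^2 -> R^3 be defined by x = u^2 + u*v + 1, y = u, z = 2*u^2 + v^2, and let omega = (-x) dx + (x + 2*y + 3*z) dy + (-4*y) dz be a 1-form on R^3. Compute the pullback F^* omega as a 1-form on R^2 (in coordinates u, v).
F^* omega = (-2*u^3 - 3*u^2*v - 9*u^2 - u*v^2 + u*v + 3*v^2 - v + 1) du + (u*(-u^2 - u*v - 8*v - 1)) dv

Using F^*(f dg) = (f ∘ F) d(g ∘ F), substitute each coordinate x_i by F_i(u, v) in f_i, and replace dx_i by d F_i = (∂F_i/∂u) du + (∂F_i/∂v) dv.
  For the x component: f_1(F) = -u^2 - u*v - 1; d F_1 = (2*u + v) du + (u) dv
  For the y component: f_2(F) = 7*u^2 + u*v + 2*u + 3*v^2 + 1; d F_2 = (1) du + (0) dv
  For the z component: f_3(F) = -4*u; d F_3 = (4*u) du + (2*v) dv
Combining and collecting du, dv coefficients:
  coeff of du: -2*u^3 - 3*u^2*v - 9*u^2 - u*v^2 + u*v + 3*v^2 - v + 1
  coeff of dv: u*(-u^2 - u*v - 8*v - 1)
F^* omega = (-2*u^3 - 3*u^2*v - 9*u^2 - u*v^2 + u*v + 3*v^2 - v + 1) du + (u*(-u^2 - u*v - 8*v - 1)) dv.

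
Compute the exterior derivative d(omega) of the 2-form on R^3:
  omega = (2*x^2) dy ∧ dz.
d(omega) = (4*x) dx ∧ dy ∧ dz

For a 2-form omega = sum_{i<j} g_{ij} dx_i ∧ dx_j, the exterior derivative is
  d(omega) = sum_{i<j} d(g_{ij}) ∧ dx_i ∧ dx_j = sum_{i<j, k} (∂g_{ij}/∂x_k) dx_k ∧ dx_i ∧ dx_j.
Expand each term, using dx_k ∧ dx_i ∧ dx_j = sgn(permutation) dx_{(a)} ∧ dx_{(b)} ∧ dx_{(c)} with (a < b < c) sorted:
  d(2*x^2) includes (∂/∂x)(2*x^2) dx = (4*x) dx, which multiplied by dy ∧ dz gives (4*x) dx ∧ dy ∧ dz
Collecting like 3-forms: d(omega) = (4*x) dx ∧ dy ∧ dz.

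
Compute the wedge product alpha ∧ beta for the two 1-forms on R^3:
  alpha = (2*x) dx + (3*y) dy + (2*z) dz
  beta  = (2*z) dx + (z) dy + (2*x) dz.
alpha ∧ beta = (2*z*(x - 3*y)) dx ∧ dy + (4*x^2 - 4*z^2) dx ∧ dz + (6*x*y - 2*z^2) dy ∧ dz

Distribute the wedge, using dx_i ∧ dx_j = -dx_j ∧ dx_i and dx_i ∧ dx_i = 0. For each pair (i, j) with i < j, the coefficient of dx_i ∧ dx_j in alpha ∧ beta is (alpha_i * beta_j - alpha_j * beta_i). Collecting: alpha ∧ beta = (2*z*(x - 3*y)) dx ∧ dy + (4*x^2 - 4*z^2) dx ∧ dz + (6*x*y - 2*z^2) dy ∧ dz.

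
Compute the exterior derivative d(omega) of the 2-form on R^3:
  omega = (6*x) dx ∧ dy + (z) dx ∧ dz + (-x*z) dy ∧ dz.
d(omega) = (-z) dx ∧ dy ∧ dz

For a 2-form omega = sum_{i<j} g_{ij} dx_i ∧ dx_j, the exterior derivative is
  d(omega) = sum_{i<j} d(g_{ij}) ∧ dx_i ∧ dx_j = sum_{i<j, k} (∂g_{ij}/∂x_k) dx_k ∧ dx_i ∧ dx_j.
Expand each term, using dx_k ∧ dx_i ∧ dx_j = sgn(permutation) dx_{(a)} ∧ dx_{(b)} ∧ dx_{(c)} with (a < b < c) sorted:
  d(-x*z) includes (∂/∂x)(-x*z) dx = (-z) dx, which multiplied by dy ∧ dz gives (-z) dx ∧ dy ∧ dz
Collecting like 3-forms: d(omega) = (-z) dx ∧ dy ∧ dz.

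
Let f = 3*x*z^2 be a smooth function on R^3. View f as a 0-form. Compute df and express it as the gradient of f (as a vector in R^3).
df = (3*z^2) dx + (0) dy + (6*x*z) dz; grad f = (3*z^2, 0, 6*x*z)

For a 0-form f, d f = (∂f/∂x) dx + (∂f/∂y) dy + (∂f/∂z) dz. The components of the vector representation are exactly the entries of grad f in Cartesian coordinates:
  ∂f/∂x = 3*z^2
  ∂f/∂y = 0
  ∂f/∂z = 6*x*z.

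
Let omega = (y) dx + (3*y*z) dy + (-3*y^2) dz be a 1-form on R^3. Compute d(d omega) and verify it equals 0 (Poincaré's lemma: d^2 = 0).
d(d omega) = 0

Step 1: d omega = sum_{i<j} (∂f_j/∂x_i - ∂f_i/∂x_j) dx_i ∧ dx_j:
  coeff of dx ∧ dy: -1
  coeff of dx ∧ dz: 0
  coeff of dy ∧ dz: -9*y
Step 2: Apply d again to each 2-form coefficient. The only possible 3-form in R^3 is dx ∧ dy ∧ dz, with coefficient
  ∂(coeff of dy∧dz)/∂x - ∂(coeff of dx∧dz)/∂y + ∂(coeff of dx∧dy)/∂z
  = ∂/∂x (-9*y) - ∂/∂y (0) + ∂/∂z (-1).
Each of these terms simplifies to sums of mixed partials that cancel in pairs. The result is 0 (by equality of mixed partials for smooth functions — Schwarz / Clairaut).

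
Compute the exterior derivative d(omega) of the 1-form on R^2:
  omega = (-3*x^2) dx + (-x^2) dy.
d(omega) = (-2*x) dx ∧ dy

For a 1-form omega = sum_i f_i dx_i, the exterior derivative is
  d(omega) = sum_{i < j} (∂f_j/∂x_i - ∂f_i/∂x_j) dx_i ∧ dx_j.
  coefficient of dx ∧ dy: ∂f_2/∂x - ∂f_1/∂y = ∂(-x^2)/∂x - ∂(-3*x^2)/∂y = -2*x
Assembling: d(omega) = (-2*x) dx ∧ dy.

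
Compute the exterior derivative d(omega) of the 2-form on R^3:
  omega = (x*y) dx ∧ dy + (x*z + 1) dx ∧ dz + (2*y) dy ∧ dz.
d(omega) = 0

For a 2-form omega = sum_{i<j} g_{ij} dx_i ∧ dx_j, the exterior derivative is
  d(omega) = sum_{i<j} d(g_{ij}) ∧ dx_i ∧ dx_j = sum_{i<j, k} (∂g_{ij}/∂x_k) dx_k ∧ dx_i ∧ dx_j.
Expand each term, using dx_k ∧ dx_i ∧ dx_j = sgn(permutation) dx_{(a)} ∧ dx_{(b)} ∧ dx_{(c)} with (a < b < c) sorted:

Collecting like 3-forms: d(omega) = 0.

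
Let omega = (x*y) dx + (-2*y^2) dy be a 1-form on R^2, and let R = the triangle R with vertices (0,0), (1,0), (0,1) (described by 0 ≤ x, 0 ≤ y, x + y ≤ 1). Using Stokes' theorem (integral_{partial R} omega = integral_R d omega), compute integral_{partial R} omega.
integral_(partial R) omega = -1/6

Stokes: integral_partial_R omega = integral_R d omega with d omega = (∂Q/∂x - ∂P/∂y) dx ∧ dy.
  ∂Q/∂x = 0
  ∂P/∂y = x
  integrand = ∂Q/∂x - ∂P/∂y = -x.
Integrating over R: integral_0^1 integral_0^{1-x} (-x) dy dx = -1/6.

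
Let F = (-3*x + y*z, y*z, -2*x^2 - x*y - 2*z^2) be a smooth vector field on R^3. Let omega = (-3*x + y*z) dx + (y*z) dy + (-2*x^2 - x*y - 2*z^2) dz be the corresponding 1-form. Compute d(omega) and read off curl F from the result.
d(omega) = (-x - y) dy ∧ dz + (4*x + 2*y) dz ∧ dx + (-z) dx ∧ dy; curl F = (-x - y, 4*x + 2*y, -z)

d omega = sum_{i<j} (∂f_j/∂x_i - ∂f_i/∂x_j) dx_i ∧ dx_j. Under the identification (dy ∧ dz, dz ∧ dx, dx ∧ dy) ↔ (e_x, e_y, e_z), the coefficients are exactly the components of curl F. Compute:
  ∂R/∂y - ∂Q/∂z = (-x) - (y) = -x - y
  ∂P/∂z - ∂R/∂x = (y) - (-4*x - y) = 4*x + 2*y
  ∂Q/∂x - ∂P/∂y = (0) - (z) = -z.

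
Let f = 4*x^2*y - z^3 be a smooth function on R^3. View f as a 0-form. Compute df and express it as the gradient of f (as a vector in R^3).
df = (8*x*y) dx + (4*x^2) dy + (-3*z^2) dz; grad f = (8*x*y, 4*x^2, -3*z^2)

For a 0-form f, d f = (∂f/∂x) dx + (∂f/∂y) dy + (∂f/∂z) dz. The components of the vector representation are exactly the entries of grad f in Cartesian coordinates:
  ∂f/∂x = 8*x*y
  ∂f/∂y = 4*x^2
  ∂f/∂z = -3*z^2.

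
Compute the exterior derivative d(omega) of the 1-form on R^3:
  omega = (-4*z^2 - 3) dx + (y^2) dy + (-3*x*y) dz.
d(omega) = (-3*y + 8*z) dx ∧ dz + (-3*x) dy ∧ dz

For a 1-form omega = sum_i f_i dx_i, the exterior derivative is
  d(omega) = sum_{i < j} (∂f_j/∂x_i - ∂f_i/∂x_j) dx_i ∧ dx_j.
  coefficient of dx ∧ dz: ∂f_3/∂x - ∂f_1/∂z = ∂(-3*x*y)/∂x - ∂(-4*z^2 - 3)/∂z = -3*y + 8*z
  coefficient of dy ∧ dz: ∂f_3/∂y - ∂f_2/∂z = ∂(-3*x*y)/∂y - ∂(y^2)/∂z = -3*x
Assembling: d(omega) = (-3*y + 8*z) dx ∧ dz + (-3*x) dy ∧ dz.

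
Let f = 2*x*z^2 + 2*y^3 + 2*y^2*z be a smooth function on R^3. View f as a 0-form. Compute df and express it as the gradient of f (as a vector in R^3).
df = (2*z^2) dx + (2*y*(3*y + 2*z)) dy + (4*x*z + 2*y^2) dz; grad f = (2*z^2, 2*y*(3*y + 2*z), 4*x*z + 2*y^2)

For a 0-form f, d f = (∂f/∂x) dx + (∂f/∂y) dy + (∂f/∂z) dz. The components of the vector representation are exactly the entries of grad f in Cartesian coordinates:
  ∂f/∂x = 2*z^2
  ∂f/∂y = 2*y*(3*y + 2*z)
  ∂f/∂z = 4*x*z + 2*y^2.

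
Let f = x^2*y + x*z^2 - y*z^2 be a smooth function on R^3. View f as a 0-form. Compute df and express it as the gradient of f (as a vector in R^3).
df = (2*x*y + z^2) dx + (x^2 - z^2) dy + (2*z*(x - y)) dz; grad f = (2*x*y + z^2, x^2 - z^2, 2*z*(x - y))

For a 0-form f, d f = (∂f/∂x) dx + (∂f/∂y) dy + (∂f/∂z) dz. The components of the vector representation are exactly the entries of grad f in Cartesian coordinates:
  ∂f/∂x = 2*x*y + z^2
  ∂f/∂y = x^2 - z^2
  ∂f/∂z = 2*z*(x - y).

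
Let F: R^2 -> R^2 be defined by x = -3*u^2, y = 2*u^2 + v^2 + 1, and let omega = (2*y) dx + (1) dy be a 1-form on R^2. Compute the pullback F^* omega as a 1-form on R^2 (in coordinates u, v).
F^* omega = (4*u*(-6*u^2 - 3*v^2 - 2)) du + (2*v) dv

Using F^*(f dg) = (f ∘ F) d(g ∘ F), substitute each coordinate x_i by F_i(u, v) in f_i, and replace dx_i by d F_i = (∂F_i/∂u) du + (∂F_i/∂v) dv.
  For the x component: f_1(F) = 4*u^2 + 2*v^2 + 2; d F_1 = (-6*u) du + (0) dv
  For the y component: f_2(F) = 1; d F_2 = (4*u) du + (2*v) dv
Combining and collecting du, dv coefficients:
  coeff of du: 4*u*(-6*u^2 - 3*v^2 - 2)
  coeff of dv: 2*v
F^* omega = (4*u*(-6*u^2 - 3*v^2 - 2)) du + (2*v) dv.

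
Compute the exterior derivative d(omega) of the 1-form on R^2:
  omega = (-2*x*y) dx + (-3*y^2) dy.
d(omega) = (2*x) dx ∧ dy

For a 1-form omega = sum_i f_i dx_i, the exterior derivative is
  d(omega) = sum_{i < j} (∂f_j/∂x_i - ∂f_i/∂x_j) dx_i ∧ dx_j.
  coefficient of dx ∧ dy: ∂f_2/∂x - ∂f_1/∂y = ∂(-3*y^2)/∂x - ∂(-2*x*y)/∂y = 2*x
Assembling: d(omega) = (2*x) dx ∧ dy.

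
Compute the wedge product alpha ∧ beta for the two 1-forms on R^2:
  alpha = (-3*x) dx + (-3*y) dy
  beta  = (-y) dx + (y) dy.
alpha ∧ beta = (-3*y*(x + y)) dx ∧ dy

Distribute the wedge, using dx_i ∧ dx_j = -dx_j ∧ dx_i and dx_i ∧ dx_i = 0. For each pair (i, j) with i < j, the coefficient of dx_i ∧ dx_j in alpha ∧ beta is (alpha_i * beta_j - alpha_j * beta_i). Collecting: alpha ∧ beta = (-3*y*(x + y)) dx ∧ dy.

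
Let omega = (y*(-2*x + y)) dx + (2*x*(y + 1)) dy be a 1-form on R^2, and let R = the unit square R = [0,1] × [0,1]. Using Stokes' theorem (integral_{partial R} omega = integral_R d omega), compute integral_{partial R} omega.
integral_(partial R) omega = 3

Stokes: integral_partial_R omega = integral_R d omega with d omega = (∂Q/∂x - ∂P/∂y) dx ∧ dy.
  ∂Q/∂x = 2*y + 2
  ∂P/∂y = -2*x + 2*y
  integrand = ∂Q/∂x - ∂P/∂y = 2*x + 2.
Integrating over R: integral_0^1 integral_0^1 (2*x + 2) dx dy = 3.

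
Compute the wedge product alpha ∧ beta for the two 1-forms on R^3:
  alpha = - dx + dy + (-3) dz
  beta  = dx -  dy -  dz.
alpha ∧ beta = (4) dx ∧ dz + (-4) dy ∧ dz

Distribute the wedge, using dx_i ∧ dx_j = -dx_j ∧ dx_i and dx_i ∧ dx_i = 0. For each pair (i, j) with i < j, the coefficient of dx_i ∧ dx_j in alpha ∧ beta is (alpha_i * beta_j - alpha_j * beta_i). Collecting: alpha ∧ beta = (4) dx ∧ dz + (-4) dy ∧ dz.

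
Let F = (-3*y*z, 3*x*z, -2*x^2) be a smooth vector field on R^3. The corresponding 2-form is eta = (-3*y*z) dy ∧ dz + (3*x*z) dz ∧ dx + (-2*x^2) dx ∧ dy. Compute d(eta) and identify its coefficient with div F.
d(eta) = (0) dx ∧ dy ∧ dz; div F = 0

For a 2-form in R^3 of the form above, applying d gives a 3-form with coefficient ∂P/∂x + ∂Q/∂y + ∂R/∂z:
  ∂P/∂x = 0
  ∂Q/∂y = 0
  ∂R/∂z = 0
Sum = 0, which is exactly div F.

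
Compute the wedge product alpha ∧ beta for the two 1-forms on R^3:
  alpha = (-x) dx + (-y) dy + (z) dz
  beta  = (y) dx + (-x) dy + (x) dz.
alpha ∧ beta = (x^2 + y^2) dx ∧ dy + (-x^2 - y*z) dx ∧ dz + (x*(-y + z)) dy ∧ dz

Distribute the wedge, using dx_i ∧ dx_j = -dx_j ∧ dx_i and dx_i ∧ dx_i = 0. For each pair (i, j) with i < j, the coefficient of dx_i ∧ dx_j in alpha ∧ beta is (alpha_i * beta_j - alpha_j * beta_i). Collecting: alpha ∧ beta = (x^2 + y^2) dx ∧ dy + (-x^2 - y*z) dx ∧ dz + (x*(-y + z)) dy ∧ dz.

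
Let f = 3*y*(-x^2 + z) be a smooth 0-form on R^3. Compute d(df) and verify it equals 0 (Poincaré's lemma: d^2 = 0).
d(df) = 0

Step 1: df = sum_i (∂f/∂x_i) dx_i = (-6*x*y) dx + (-3*x^2 + 3*z) dy + (3*y) dz.
Step 2: Apply d again. Using the 1-form formula, the coefficient of dx ∧ dy in d(df) is ∂^2 f/∂x ∂y - ∂^2 f/∂y ∂x = (-6*x) - (-6*x) = 0 (equality of mixed partials for smooth f).
Similarly for dx ∧ dz and dy ∧ dz — all coefficients vanish. So d(df) = 0.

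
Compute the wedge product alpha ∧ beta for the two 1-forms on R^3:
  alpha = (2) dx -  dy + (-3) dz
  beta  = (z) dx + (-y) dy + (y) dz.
alpha ∧ beta = (-2*y + z) dx ∧ dy + (2*y + 3*z) dx ∧ dz + (-4*y) dy ∧ dz

Distribute the wedge, using dx_i ∧ dx_j = -dx_j ∧ dx_i and dx_i ∧ dx_i = 0. For each pair (i, j) with i < j, the coefficient of dx_i ∧ dx_j in alpha ∧ beta is (alpha_i * beta_j - alpha_j * beta_i). Collecting: alpha ∧ beta = (-2*y + z) dx ∧ dy + (2*y + 3*z) dx ∧ dz + (-4*y) dy ∧ dz.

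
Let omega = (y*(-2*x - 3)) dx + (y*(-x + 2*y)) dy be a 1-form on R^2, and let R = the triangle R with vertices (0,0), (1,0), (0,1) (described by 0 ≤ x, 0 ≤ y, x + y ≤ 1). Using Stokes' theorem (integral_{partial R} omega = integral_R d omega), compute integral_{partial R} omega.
integral_(partial R) omega = 5/3

Stokes: integral_partial_R omega = integral_R d omega with d omega = (∂Q/∂x - ∂P/∂y) dx ∧ dy.
  ∂Q/∂x = -y
  ∂P/∂y = -2*x - 3
  integrand = ∂Q/∂x - ∂P/∂y = 2*x - y + 3.
Integrating over R: integral_0^1 integral_0^{1-x} (2*x - y + 3) dy dx = 5/3.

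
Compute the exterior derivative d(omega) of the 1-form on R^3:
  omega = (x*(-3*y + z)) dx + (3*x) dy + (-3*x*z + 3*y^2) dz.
d(omega) = (3*x + 3) dx ∧ dy + (-x - 3*z) dx ∧ dz + (6*y) dy ∧ dz

For a 1-form omega = sum_i f_i dx_i, the exterior derivative is
  d(omega) = sum_{i < j} (∂f_j/∂x_i - ∂f_i/∂x_j) dx_i ∧ dx_j.
  coefficient of dx ∧ dy: ∂f_2/∂x - ∂f_1/∂y = ∂(3*x)/∂x - ∂(x*(-3*y + z))/∂y = 3*x + 3
  coefficient of dx ∧ dz: ∂f_3/∂x - ∂f_1/∂z = ∂(-3*x*z + 3*y^2)/∂x - ∂(x*(-3*y + z))/∂z = -x - 3*z
  coefficient of dy ∧ dz: ∂f_3/∂y - ∂f_2/∂z = ∂(-3*x*z + 3*y^2)/∂y - ∂(3*x)/∂z = 6*y
Assembling: d(omega) = (3*x + 3) dx ∧ dy + (-x - 3*z) dx ∧ dz + (6*y) dy ∧ dz.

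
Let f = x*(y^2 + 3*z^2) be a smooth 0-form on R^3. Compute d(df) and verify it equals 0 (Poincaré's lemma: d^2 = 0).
d(df) = 0

Step 1: df = sum_i (∂f/∂x_i) dx_i = (y^2 + 3*z^2) dx + (2*x*y) dy + (6*x*z) dz.
Step 2: Apply d again. Using the 1-form formula, the coefficient of dx ∧ dy in d(df) is ∂^2 f/∂x ∂y - ∂^2 f/∂y ∂x = (2*y) - (2*y) = 0 (equality of mixed partials for smooth f).
Similarly for dx ∧ dz and dy ∧ dz — all coefficients vanish. So d(df) = 0.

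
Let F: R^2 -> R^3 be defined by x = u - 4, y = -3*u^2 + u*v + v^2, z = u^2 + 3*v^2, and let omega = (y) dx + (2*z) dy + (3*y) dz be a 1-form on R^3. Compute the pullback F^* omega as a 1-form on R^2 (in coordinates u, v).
F^* omega = (-30*u^3 + 8*u^2*v - 3*u^2 - 30*u*v^2 + u*v + 6*v^3 + v^2) du + (2*u^3 - 50*u^2*v + 24*u*v^2 + 30*v^3) dv

Using F^*(f dg) = (f ∘ F) d(g ∘ F), substitute each coordinate x_i by F_i(u, v) in f_i, and replace dx_i by d F_i = (∂F_i/∂u) du + (∂F_i/∂v) dv.
  For the x component: f_1(F) = -3*u^2 + u*v + v^2; d F_1 = (1) du + (0) dv
  For the y component: f_2(F) = 2*u^2 + 6*v^2; d F_2 = (-6*u + v) du + (u + 2*v) dv
  For the z component: f_3(F) = -9*u^2 + 3*u*v + 3*v^2; d F_3 = (2*u) du + (6*v) dv
Combining and collecting du, dv coefficients:
  coeff of du: -30*u^3 + 8*u^2*v - 3*u^2 - 30*u*v^2 + u*v + 6*v^3 + v^2
  coeff of dv: 2*u^3 - 50*u^2*v + 24*u*v^2 + 30*v^3
F^* omega = (-30*u^3 + 8*u^2*v - 3*u^2 - 30*u*v^2 + u*v + 6*v^3 + v^2) du + (2*u^3 - 50*u^2*v + 24*u*v^2 + 30*v^3) dv.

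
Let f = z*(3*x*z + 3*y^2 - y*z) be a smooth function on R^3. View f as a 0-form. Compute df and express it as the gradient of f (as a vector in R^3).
df = (3*z^2) dx + (z*(6*y - z)) dy + (6*x*z + 3*y^2 - 2*y*z) dz; grad f = (3*z^2, z*(6*y - z), 6*x*z + 3*y^2 - 2*y*z)

For a 0-form f, d f = (∂f/∂x) dx + (∂f/∂y) dy + (∂f/∂z) dz. The components of the vector representation are exactly the entries of grad f in Cartesian coordinates:
  ∂f/∂x = 3*z^2
  ∂f/∂y = z*(6*y - z)
  ∂f/∂z = 6*x*z + 3*y^2 - 2*y*z.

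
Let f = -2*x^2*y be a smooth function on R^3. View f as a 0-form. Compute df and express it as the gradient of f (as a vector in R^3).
df = (-4*x*y) dx + (-2*x^2) dy + (0) dz; grad f = (-4*x*y, -2*x^2, 0)

For a 0-form f, d f = (∂f/∂x) dx + (∂f/∂y) dy + (∂f/∂z) dz. The components of the vector representation are exactly the entries of grad f in Cartesian coordinates:
  ∂f/∂x = -4*x*y
  ∂f/∂y = -2*x^2
  ∂f/∂z = 0.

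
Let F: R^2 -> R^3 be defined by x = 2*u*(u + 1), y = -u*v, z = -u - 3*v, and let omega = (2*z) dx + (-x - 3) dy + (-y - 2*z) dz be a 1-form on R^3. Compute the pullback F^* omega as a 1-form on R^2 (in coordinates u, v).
F^* omega = (2*u^2*v - 8*u^2 - 23*u*v - 6*u - 15*v) du + (2*u^3 + 2*u^2 - 3*u*v - 3*u - 18*v) dv

Using F^*(f dg) = (f ∘ F) d(g ∘ F), substitute each coordinate x_i by F_i(u, v) in f_i, and replace dx_i by d F_i = (∂F_i/∂u) du + (∂F_i/∂v) dv.
  For the x component: f_1(F) = -2*u - 6*v; d F_1 = (4*u + 2) du + (0) dv
  For the y component: f_2(F) = -2*u^2 - 2*u - 3; d F_2 = (-v) du + (-u) dv
  For the z component: f_3(F) = u*v + 2*u + 6*v; d F_3 = (-1) du + (-3) dv
Combining and collecting du, dv coefficients:
  coeff of du: 2*u^2*v - 8*u^2 - 23*u*v - 6*u - 15*v
  coeff of dv: 2*u^3 + 2*u^2 - 3*u*v - 3*u - 18*v
F^* omega = (2*u^2*v - 8*u^2 - 23*u*v - 6*u - 15*v) du + (2*u^3 + 2*u^2 - 3*u*v - 3*u - 18*v) dv.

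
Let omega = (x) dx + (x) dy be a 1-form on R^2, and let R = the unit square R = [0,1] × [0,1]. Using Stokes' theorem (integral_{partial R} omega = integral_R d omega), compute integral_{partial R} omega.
integral_(partial R) omega = 1

Stokes: integral_partial_R omega = integral_R d omega with d omega = (∂Q/∂x - ∂P/∂y) dx ∧ dy.
  ∂Q/∂x = 1
  ∂P/∂y = 0
  integrand = ∂Q/∂x - ∂P/∂y = 1.
Integrating over R: integral_0^1 integral_0^1 (1) dx dy = 1.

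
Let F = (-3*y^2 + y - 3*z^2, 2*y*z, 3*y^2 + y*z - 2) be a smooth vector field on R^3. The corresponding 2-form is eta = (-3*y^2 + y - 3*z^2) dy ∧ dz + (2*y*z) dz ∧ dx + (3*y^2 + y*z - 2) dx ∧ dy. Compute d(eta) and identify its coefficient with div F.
d(eta) = (y + 2*z) dx ∧ dy ∧ dz; div F = y + 2*z

For a 2-form in R^3 of the form above, applying d gives a 3-form with coefficient ∂P/∂x + ∂Q/∂y + ∂R/∂z:
  ∂P/∂x = 0
  ∂Q/∂y = 2*z
  ∂R/∂z = y
Sum = y + 2*z, which is exactly div F.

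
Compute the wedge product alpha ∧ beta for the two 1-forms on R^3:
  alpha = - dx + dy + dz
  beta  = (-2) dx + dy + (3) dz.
alpha ∧ beta = (1) dx ∧ dy + (-1) dx ∧ dz + (2) dy ∧ dz

Distribute the wedge, using dx_i ∧ dx_j = -dx_j ∧ dx_i and dx_i ∧ dx_i = 0. For each pair (i, j) with i < j, the coefficient of dx_i ∧ dx_j in alpha ∧ beta is (alpha_i * beta_j - alpha_j * beta_i). Collecting: alpha ∧ beta = (1) dx ∧ dy + (-1) dx ∧ dz + (2) dy ∧ dz.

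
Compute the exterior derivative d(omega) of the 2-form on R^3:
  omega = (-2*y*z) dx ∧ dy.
d(omega) = (-2*y) dx ∧ dy ∧ dz

For a 2-form omega = sum_{i<j} g_{ij} dx_i ∧ dx_j, the exterior derivative is
  d(omega) = sum_{i<j} d(g_{ij}) ∧ dx_i ∧ dx_j = sum_{i<j, k} (∂g_{ij}/∂x_k) dx_k ∧ dx_i ∧ dx_j.
Expand each term, using dx_k ∧ dx_i ∧ dx_j = sgn(permutation) dx_{(a)} ∧ dx_{(b)} ∧ dx_{(c)} with (a < b < c) sorted:
  d(-2*y*z) includes (∂/∂z)(-2*y*z) dz = (-2*y) dz, which multiplied by dx ∧ dy gives (-2*y) dx ∧ dy ∧ dz
Collecting like 3-forms: d(omega) = (-2*y) dx ∧ dy ∧ dz.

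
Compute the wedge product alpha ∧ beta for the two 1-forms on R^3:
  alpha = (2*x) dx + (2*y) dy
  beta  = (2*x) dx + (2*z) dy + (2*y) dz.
alpha ∧ beta = (4*x*(-y + z)) dx ∧ dy + (4*x*y) dx ∧ dz + (4*y^2) dy ∧ dz

Distribute the wedge, using dx_i ∧ dx_j = -dx_j ∧ dx_i and dx_i ∧ dx_i = 0. For each pair (i, j) with i < j, the coefficient of dx_i ∧ dx_j in alpha ∧ beta is (alpha_i * beta_j - alpha_j * beta_i). Collecting: alpha ∧ beta = (4*x*(-y + z)) dx ∧ dy + (4*x*y) dx ∧ dz + (4*y^2) dy ∧ dz.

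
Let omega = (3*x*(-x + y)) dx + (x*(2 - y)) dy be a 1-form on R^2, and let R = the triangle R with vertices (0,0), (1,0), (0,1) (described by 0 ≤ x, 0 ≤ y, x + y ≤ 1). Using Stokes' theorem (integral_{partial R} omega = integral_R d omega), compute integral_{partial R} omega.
integral_(partial R) omega = 1/3

Stokes: integral_partial_R omega = integral_R d omega with d omega = (∂Q/∂x - ∂P/∂y) dx ∧ dy.
  ∂Q/∂x = 2 - y
  ∂P/∂y = 3*x
  integrand = ∂Q/∂x - ∂P/∂y = -3*x - y + 2.
Integrating over R: integral_0^1 integral_0^{1-x} (-3*x - y + 2) dy dx = 1/3.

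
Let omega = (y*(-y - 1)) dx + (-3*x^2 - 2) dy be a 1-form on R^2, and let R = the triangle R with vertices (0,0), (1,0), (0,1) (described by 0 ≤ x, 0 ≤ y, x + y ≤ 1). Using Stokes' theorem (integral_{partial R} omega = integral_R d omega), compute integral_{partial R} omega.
integral_(partial R) omega = -1/6

Stokes: integral_partial_R omega = integral_R d omega with d omega = (∂Q/∂x - ∂P/∂y) dx ∧ dy.
  ∂Q/∂x = -6*x
  ∂P/∂y = -2*y - 1
  integrand = ∂Q/∂x - ∂P/∂y = -6*x + 2*y + 1.
Integrating over R: integral_0^1 integral_0^{1-x} (-6*x + 2*y + 1) dy dx = -1/6.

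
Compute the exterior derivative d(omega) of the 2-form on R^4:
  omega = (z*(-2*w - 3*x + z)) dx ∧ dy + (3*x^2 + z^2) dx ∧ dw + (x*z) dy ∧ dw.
d(omega) = (-2*w - 3*x + 2*z) dx ∧ dy ∧ dz + (-z) dx ∧ dy ∧ dw + (-2*z) dx ∧ dz ∧ dw + (-x) dy ∧ dz ∧ dw

For a 2-form omega = sum_{i<j} g_{ij} dx_i ∧ dx_j, the exterior derivative is
  d(omega) = sum_{i<j} d(g_{ij}) ∧ dx_i ∧ dx_j = sum_{i<j, k} (∂g_{ij}/∂x_k) dx_k ∧ dx_i ∧ dx_j.
Expand each term, using dx_k ∧ dx_i ∧ dx_j = sgn(permutation) dx_{(a)} ∧ dx_{(b)} ∧ dx_{(c)} with (a < b < c) sorted:
  d(z*(-2*w - 3*x + z)) includes (∂/∂z)(z*(-2*w - 3*x + z)) dz = (-2*w - 3*x + 2*z) dz, which multiplied by dx ∧ dy gives (-2*w - 3*x + 2*z) dx ∧ dy ∧ dz
  d(z*(-2*w - 3*x + z)) includes (∂/∂w)(z*(-2*w - 3*x + z)) dw = (-2*z) dw, which multiplied by dx ∧ dy gives (-2*z) dx ∧ dy ∧ dw
  d(3*x^2 + z^2) includes (∂/∂z)(3*x^2 + z^2) dz = (2*z) dz, which multiplied by dx ∧ dw gives (-2*z) dx ∧ dz ∧ dw
  d(x*z) includes (∂/∂x)(x*z) dx = (z) dx, which multiplied by dy ∧ dw gives (z) dx ∧ dy ∧ dw
  d(x*z) includes (∂/∂z)(x*z) dz = (x) dz, which multiplied by dy ∧ dw gives (-x) dy ∧ dz ∧ dw
Collecting like 3-forms: d(omega) = (-2*w - 3*x + 2*z) dx ∧ dy ∧ dz + (-z) dx ∧ dy ∧ dw + (-2*z) dx ∧ dz ∧ dw + (-x) dy ∧ dz ∧ dw.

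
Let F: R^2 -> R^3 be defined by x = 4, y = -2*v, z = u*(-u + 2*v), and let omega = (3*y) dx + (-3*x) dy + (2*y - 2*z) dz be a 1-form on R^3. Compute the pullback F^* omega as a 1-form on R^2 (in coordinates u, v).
F^* omega = (-4*u^3 + 12*u^2*v - 8*u*v^2 + 8*u*v - 8*v^2) du + (4*u^3 - 8*u^2*v - 8*u*v + 24) dv

Using F^*(f dg) = (f ∘ F) d(g ∘ F), substitute each coordinate x_i by F_i(u, v) in f_i, and replace dx_i by d F_i = (∂F_i/∂u) du + (∂F_i/∂v) dv.
  For the x component: f_1(F) = -6*v; d F_1 = (0) du + (0) dv
  For the y component: f_2(F) = -12; d F_2 = (0) du + (-2) dv
  For the z component: f_3(F) = 2*u^2 - 4*u*v - 4*v; d F_3 = (-2*u + 2*v) du + (2*u) dv
Combining and collecting du, dv coefficients:
  coeff of du: -4*u^3 + 12*u^2*v - 8*u*v^2 + 8*u*v - 8*v^2
  coeff of dv: 4*u^3 - 8*u^2*v - 8*u*v + 24
F^* omega = (-4*u^3 + 12*u^2*v - 8*u*v^2 + 8*u*v - 8*v^2) du + (4*u^3 - 8*u^2*v - 8*u*v + 24) dv.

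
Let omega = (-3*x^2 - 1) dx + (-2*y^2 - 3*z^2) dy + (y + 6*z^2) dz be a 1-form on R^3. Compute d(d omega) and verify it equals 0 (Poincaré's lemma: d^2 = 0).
d(d omega) = 0

Step 1: d omega = sum_{i<j} (∂f_j/∂x_i - ∂f_i/∂x_j) dx_i ∧ dx_j:
  coeff of dx ∧ dy: 0
  coeff of dx ∧ dz: 0
  coeff of dy ∧ dz: 6*z + 1
Step 2: Apply d again to each 2-form coefficient. The only possible 3-form in R^3 is dx ∧ dy ∧ dz, with coefficient
  ∂(coeff of dy∧dz)/∂x - ∂(coeff of dx∧dz)/∂y + ∂(coeff of dx∧dy)/∂z
  = ∂/∂x (6*z + 1) - ∂/∂y (0) + ∂/∂z (0).
Each of these terms simplifies to sums of mixed partials that cancel in pairs. The result is 0 (by equality of mixed partials for smooth functions — Schwarz / Clairaut).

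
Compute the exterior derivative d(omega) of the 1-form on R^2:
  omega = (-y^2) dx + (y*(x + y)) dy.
d(omega) = (3*y) dx ∧ dy

For a 1-form omega = sum_i f_i dx_i, the exterior derivative is
  d(omega) = sum_{i < j} (∂f_j/∂x_i - ∂f_i/∂x_j) dx_i ∧ dx_j.
  coefficient of dx ∧ dy: ∂f_2/∂x - ∂f_1/∂y = ∂(y*(x + y))/∂x - ∂(-y^2)/∂y = 3*y
Assembling: d(omega) = (3*y) dx ∧ dy.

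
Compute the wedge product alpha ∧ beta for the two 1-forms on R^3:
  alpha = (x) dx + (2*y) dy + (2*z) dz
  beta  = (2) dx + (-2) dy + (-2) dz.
alpha ∧ beta = (-2*x - 4*y) dx ∧ dy + (-2*x - 4*z) dx ∧ dz + (-4*y + 4*z) dy ∧ dz

Distribute the wedge, using dx_i ∧ dx_j = -dx_j ∧ dx_i and dx_i ∧ dx_i = 0. For each pair (i, j) with i < j, the coefficient of dx_i ∧ dx_j in alpha ∧ beta is (alpha_i * beta_j - alpha_j * beta_i). Collecting: alpha ∧ beta = (-2*x - 4*y) dx ∧ dy + (-2*x - 4*z) dx ∧ dz + (-4*y + 4*z) dy ∧ dz.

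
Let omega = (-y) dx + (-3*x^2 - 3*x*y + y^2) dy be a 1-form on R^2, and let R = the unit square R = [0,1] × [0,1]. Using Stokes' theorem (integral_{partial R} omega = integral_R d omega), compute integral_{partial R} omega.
integral_(partial R) omega = -7/2

Stokes: integral_partial_R omega = integral_R d omega with d omega = (∂Q/∂x - ∂P/∂y) dx ∧ dy.
  ∂Q/∂x = -6*x - 3*y
  ∂P/∂y = -1
  integrand = ∂Q/∂x - ∂P/∂y = -6*x - 3*y + 1.
Integrating over R: integral_0^1 integral_0^1 (-6*x - 3*y + 1) dx dy = -7/2.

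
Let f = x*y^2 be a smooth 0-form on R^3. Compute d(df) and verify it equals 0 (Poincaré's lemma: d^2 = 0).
d(df) = 0

Step 1: df = sum_i (∂f/∂x_i) dx_i = (y^2) dx + (2*x*y) dy + (0) dz.
Step 2: Apply d again. Using the 1-form formula, the coefficient of dx ∧ dy in d(df) is ∂^2 f/∂x ∂y - ∂^2 f/∂y ∂x = (2*y) - (2*y) = 0 (equality of mixed partials for smooth f).
Similarly for dx ∧ dz and dy ∧ dz — all coefficients vanish. So d(df) = 0.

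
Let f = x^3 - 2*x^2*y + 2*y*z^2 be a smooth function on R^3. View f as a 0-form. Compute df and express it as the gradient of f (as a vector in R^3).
df = (x*(3*x - 4*y)) dx + (-2*x^2 + 2*z^2) dy + (4*y*z) dz; grad f = (x*(3*x - 4*y), -2*x^2 + 2*z^2, 4*y*z)

For a 0-form f, d f = (∂f/∂x) dx + (∂f/∂y) dy + (∂f/∂z) dz. The components of the vector representation are exactly the entries of grad f in Cartesian coordinates:
  ∂f/∂x = x*(3*x - 4*y)
  ∂f/∂y = -2*x^2 + 2*z^2
  ∂f/∂z = 4*y*z.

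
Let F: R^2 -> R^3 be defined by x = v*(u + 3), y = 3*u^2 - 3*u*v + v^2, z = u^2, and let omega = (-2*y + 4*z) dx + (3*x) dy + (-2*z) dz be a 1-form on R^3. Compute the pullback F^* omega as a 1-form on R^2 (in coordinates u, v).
F^* omega = (-4*u^3 + 16*u^2*v - 3*u*v^2 + 54*u*v - 2*v^3 - 27*v^2) du + (-2*u^3 - 3*u^2*v - 6*u^2 + 4*u*v^2 - 9*u*v + 12*v^2) dv

Using F^*(f dg) = (f ∘ F) d(g ∘ F), substitute each coordinate x_i by F_i(u, v) in f_i, and replace dx_i by d F_i = (∂F_i/∂u) du + (∂F_i/∂v) dv.
  For the x component: f_1(F) = -2*u^2 + 6*u*v - 2*v^2; d F_1 = (v) du + (u + 3) dv
  For the y component: f_2(F) = 3*v*(u + 3); d F_2 = (6*u - 3*v) du + (-3*u + 2*v) dv
  For the z component: f_3(F) = -2*u^2; d F_3 = (2*u) du + (0) dv
Combining and collecting du, dv coefficients:
  coeff of du: -4*u^3 + 16*u^2*v - 3*u*v^2 + 54*u*v - 2*v^3 - 27*v^2
  coeff of dv: -2*u^3 - 3*u^2*v - 6*u^2 + 4*u*v^2 - 9*u*v + 12*v^2
F^* omega = (-4*u^3 + 16*u^2*v - 3*u*v^2 + 54*u*v - 2*v^3 - 27*v^2) du + (-2*u^3 - 3*u^2*v - 6*u^2 + 4*u*v^2 - 9*u*v + 12*v^2) dv.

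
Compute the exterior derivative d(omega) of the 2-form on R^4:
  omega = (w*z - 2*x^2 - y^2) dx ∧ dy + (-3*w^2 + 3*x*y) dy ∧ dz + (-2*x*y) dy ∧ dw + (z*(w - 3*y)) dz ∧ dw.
d(omega) = (w + 3*y) dx ∧ dy ∧ dz + (-2*y + z) dx ∧ dy ∧ dw + (-6*w - 3*z) dy ∧ dz ∧ dw

For a 2-form omega = sum_{i<j} g_{ij} dx_i ∧ dx_j, the exterior derivative is
  d(omega) = sum_{i<j} d(g_{ij}) ∧ dx_i ∧ dx_j = sum_{i<j, k} (∂g_{ij}/∂x_k) dx_k ∧ dx_i ∧ dx_j.
Expand each term, using dx_k ∧ dx_i ∧ dx_j = sgn(permutation) dx_{(a)} ∧ dx_{(b)} ∧ dx_{(c)} with (a < b < c) sorted:
  d(w*z - 2*x^2 - y^2) includes (∂/∂z)(w*z - 2*x^2 - y^2) dz = (w) dz, which multiplied by dx ∧ dy gives (w) dx ∧ dy ∧ dz
  d(w*z - 2*x^2 - y^2) includes (∂/∂w)(w*z - 2*x^2 - y^2) dw = (z) dw, which multiplied by dx ∧ dy gives (z) dx ∧ dy ∧ dw
  d(-3*w^2 + 3*x*y) includes (∂/∂x)(-3*w^2 + 3*x*y) dx = (3*y) dx, which multiplied by dy ∧ dz gives (3*y) dx ∧ dy ∧ dz
  d(-3*w^2 + 3*x*y) includes (∂/∂w)(-3*w^2 + 3*x*y) dw = (-6*w) dw, which multiplied by dy ∧ dz gives (-6*w) dy ∧ dz ∧ dw
  d(-2*x*y) includes (∂/∂x)(-2*x*y) dx = (-2*y) dx, which multiplied by dy ∧ dw gives (-2*y) dx ∧ dy ∧ dw
  d(z*(w - 3*y)) includes (∂/∂y)(z*(w - 3*y)) dy = (-3*z) dy, which multiplied by dz ∧ dw gives (-3*z) dy ∧ dz ∧ dw
Collecting like 3-forms: d(omega) = (w + 3*y) dx ∧ dy ∧ dz + (-2*y + z) dx ∧ dy ∧ dw + (-6*w - 3*z) dy ∧ dz ∧ dw.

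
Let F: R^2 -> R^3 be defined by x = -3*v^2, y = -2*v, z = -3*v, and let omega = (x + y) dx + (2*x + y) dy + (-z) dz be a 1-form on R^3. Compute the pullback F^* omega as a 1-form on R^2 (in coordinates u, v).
F^* omega = (v*(18*v^2 + 24*v - 5)) dv

Using F^*(f dg) = (f ∘ F) d(g ∘ F), substitute each coordinate x_i by F_i(u, v) in f_i, and replace dx_i by d F_i = (∂F_i/∂u) du + (∂F_i/∂v) dv.
  For the x component: f_1(F) = v*(-3*v - 2); d F_1 = (0) du + (-6*v) dv
  For the y component: f_2(F) = 2*v*(-3*v - 1); d F_2 = (0) du + (-2) dv
  For the z component: f_3(F) = 3*v; d F_3 = (0) du + (-3) dv
Combining and collecting du, dv coefficients:
  coeff of du: 0
  coeff of dv: v*(18*v^2 + 24*v - 5)
F^* omega = (v*(18*v^2 + 24*v - 5)) dv.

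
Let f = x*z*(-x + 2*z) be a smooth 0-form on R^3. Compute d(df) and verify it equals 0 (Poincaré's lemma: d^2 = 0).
d(df) = 0

Step 1: df = sum_i (∂f/∂x_i) dx_i = (2*z*(-x + z)) dx + (0) dy + (x*(-x + 4*z)) dz.
Step 2: Apply d again. Using the 1-form formula, the coefficient of dx ∧ dy in d(df) is ∂^2 f/∂x ∂y - ∂^2 f/∂y ∂x = (0) - (0) = 0 (equality of mixed partials for smooth f).
Similarly for dx ∧ dz and dy ∧ dz — all coefficients vanish. So d(df) = 0.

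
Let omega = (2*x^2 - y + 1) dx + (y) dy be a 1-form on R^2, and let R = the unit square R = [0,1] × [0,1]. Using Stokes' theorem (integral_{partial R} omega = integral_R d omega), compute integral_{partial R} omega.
integral_(partial R) omega = 1

Stokes: integral_partial_R omega = integral_R d omega with d omega = (∂Q/∂x - ∂P/∂y) dx ∧ dy.
  ∂Q/∂x = 0
  ∂P/∂y = -1
  integrand = ∂Q/∂x - ∂P/∂y = 1.
Integrating over R: integral_0^1 integral_0^1 (1) dx dy = 1.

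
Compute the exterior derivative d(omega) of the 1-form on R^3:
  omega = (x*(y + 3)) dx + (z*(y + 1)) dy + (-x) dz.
d(omega) = (-x) dx ∧ dy + (-1) dx ∧ dz + (-y - 1) dy ∧ dz

For a 1-form omega = sum_i f_i dx_i, the exterior derivative is
  d(omega) = sum_{i < j} (∂f_j/∂x_i - ∂f_i/∂x_j) dx_i ∧ dx_j.
  coefficient of dx ∧ dy: ∂f_2/∂x - ∂f_1/∂y = ∂(z*(y + 1))/∂x - ∂(x*(y + 3))/∂y = -x
  coefficient of dx ∧ dz: ∂f_3/∂x - ∂f_1/∂z = ∂(-x)/∂x - ∂(x*(y + 3))/∂z = -1
  coefficient of dy ∧ dz: ∂f_3/∂y - ∂f_2/∂z = ∂(-x)/∂y - ∂(z*(y + 1))/∂z = -y - 1
Assembling: d(omega) = (-x) dx ∧ dy + (-1) dx ∧ dz + (-y - 1) dy ∧ dz.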